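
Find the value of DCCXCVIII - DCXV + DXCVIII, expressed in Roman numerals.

DCCXCVIII = 798, DCXV = 615, DXCVIII = 598
798 - 615 = 183
183 + 598 = 781

DCCLXXXI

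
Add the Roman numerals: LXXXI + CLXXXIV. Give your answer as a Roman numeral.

LXXXI = 81
CLXXXIV = 184
81 + 184 = 265

CCLXV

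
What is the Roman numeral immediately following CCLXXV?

CCLXXV = 275, so the next integer is 275 + 1 = 276

CCLXXVI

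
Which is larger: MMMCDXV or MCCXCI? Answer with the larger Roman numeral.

MMMCDXV = 3415
MCCXCI = 1291
3415 is larger

MMMCDXV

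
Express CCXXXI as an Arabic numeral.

CCXXXI: C=100, C=100, X=10, X=10, X=10, I=1
100 + 100 + 10 + 10 + 10 + 1 = 231

231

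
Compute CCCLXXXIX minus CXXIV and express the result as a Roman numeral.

CCCLXXXIX = 389
CXXIV = 124
389 - 124 = 265

CCLXV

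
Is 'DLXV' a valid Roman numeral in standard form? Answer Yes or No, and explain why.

'DLXV': Check the rules: uses only the symbols I, V, X, L, C, D, M; no symbol is repeated more than three times in a row; V, L and D each appear at most once; no smaller symbol precedes a larger one (values never increase from left to right). Value: D (500) + L (50) + X (10) + V (5) = 565. So it is a valid standard Roman numeral.

Yes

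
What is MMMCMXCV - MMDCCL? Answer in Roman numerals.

MMMCMXCV = 3995
MMDCCL = 2750
3995 - 2750 = 1245

MCCXLV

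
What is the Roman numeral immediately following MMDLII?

MMDLII = 2552; next is 2553

MMDLIII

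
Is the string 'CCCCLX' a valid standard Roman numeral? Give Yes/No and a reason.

'CCCCLX': More than 3 consecutive C's

No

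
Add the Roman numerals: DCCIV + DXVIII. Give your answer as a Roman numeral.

DCCIV = 704
DXVIII = 518
704 + 518 = 1222

MCCXXII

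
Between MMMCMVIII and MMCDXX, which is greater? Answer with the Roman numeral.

MMMCMVIII = 3908
MMCDXX = 2420
3908 is larger

MMMCMVIII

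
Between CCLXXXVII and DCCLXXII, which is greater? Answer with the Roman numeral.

CCLXXXVII = 287
DCCLXXII = 772
772 is larger

DCCLXXII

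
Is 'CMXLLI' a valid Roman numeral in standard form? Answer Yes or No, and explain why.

'CMXLLI': L should not appear more than once

No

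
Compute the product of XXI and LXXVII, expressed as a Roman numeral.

XXI = 21
LXXVII = 77
21 × 77 = 1617

MDCXVII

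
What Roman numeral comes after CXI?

CXI = 111, so the next integer is 111 + 1 = 112

CXII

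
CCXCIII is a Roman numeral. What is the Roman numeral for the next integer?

CCXCIII = 293, so the next integer is 293 + 1 = 294

CCXCIV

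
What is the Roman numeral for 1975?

Convert 1975 to Roman numerals:
  1975 contains 1×1000 (M)
  975 contains 1×900 (CM)
  75 contains 1×50 (L)
  25 contains 2×10 (XX)
  5 contains 1×5 (V)

MCMLXXV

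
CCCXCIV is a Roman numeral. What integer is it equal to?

CCCXCIV: C=100, C=100, C=100, XC=90, IV=4
100 + 100 + 100 + 90 + 4 = 394

394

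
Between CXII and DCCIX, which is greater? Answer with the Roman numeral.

CXII = 112
DCCIX = 709
709 is larger

DCCIX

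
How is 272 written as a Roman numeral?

Convert 272 to Roman numerals:
  272 contains 2×100 (CC)
  72 contains 1×50 (L)
  22 contains 2×10 (XX)
  2 contains 2×1 (II)

CCLXXII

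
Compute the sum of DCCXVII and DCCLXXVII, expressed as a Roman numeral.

DCCXVII = 717
DCCLXXVII = 777
717 + 777 = 1494

MCDXCIV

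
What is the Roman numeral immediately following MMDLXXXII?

MMDLXXXII = 2582, so the next integer is 2582 + 1 = 2583

MMDLXXXIII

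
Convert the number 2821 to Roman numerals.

Convert 2821 to Roman numerals:
  2821 contains 2×1000 (MM)
  821 contains 1×500 (D)
  321 contains 3×100 (CCC)
  21 contains 2×10 (XX)
  1 contains 1×1 (I)

MMDCCCXXI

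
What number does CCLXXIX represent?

CCLXXIX: C=100, C=100, L=50, X=10, X=10, IX=9
100 + 100 + 50 + 10 + 10 + 9 = 279

279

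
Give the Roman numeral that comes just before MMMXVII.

MMMXVII = 3017, so the previous integer is 3017 - 1 = 3016

MMMXVI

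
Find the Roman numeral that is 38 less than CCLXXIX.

CCLXXIX = 279
279 - 38 = 241

CCXLI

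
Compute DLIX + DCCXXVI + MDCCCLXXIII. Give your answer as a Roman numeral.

DLIX = 559, DCCXXVI = 726, MDCCCLXXIII = 1873
559 + 726 = 1285
1285 + 1873 = 3158

MMMCLVIII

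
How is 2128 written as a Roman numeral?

Convert 2128 to Roman numerals:
  2128 contains 2×1000 (MM)
  128 contains 1×100 (C)
  28 contains 2×10 (XX)
  8 contains 1×5 (V)
  3 contains 3×1 (III)

MMCXXVIII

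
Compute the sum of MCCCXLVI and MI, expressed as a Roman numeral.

MCCCXLVI = 1346
MI = 1001
1346 + 1001 = 2347

MMCCCXLVII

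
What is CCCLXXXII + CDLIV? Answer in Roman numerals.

CCCLXXXII = 382
CDLIV = 454
382 + 454 = 836

DCCCXXXVI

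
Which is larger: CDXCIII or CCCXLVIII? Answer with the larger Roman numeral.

CDXCIII = 493
CCCXLVIII = 348
493 is larger

CDXCIII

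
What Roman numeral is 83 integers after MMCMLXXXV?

MMCMLXXXV = 2985
2985 + 83 = 3068

MMMLXVIII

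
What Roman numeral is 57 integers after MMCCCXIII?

MMCCCXIII = 2313
2313 + 57 = 2370

MMCCCLXX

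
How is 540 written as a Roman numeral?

Convert 540 to Roman numerals:
  540 contains 1×500 (D)
  40 contains 1×40 (XL)

DXL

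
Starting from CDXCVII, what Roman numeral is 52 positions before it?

CDXCVII = 497
497 - 52 = 445

CDXLV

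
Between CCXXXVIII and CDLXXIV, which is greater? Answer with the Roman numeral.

CCXXXVIII = 238
CDLXXIV = 474
474 is larger

CDLXXIV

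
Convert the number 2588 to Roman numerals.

Convert 2588 to Roman numerals:
  2588 contains 2×1000 (MM)
  588 contains 1×500 (D)
  88 contains 1×50 (L)
  38 contains 3×10 (XXX)
  8 contains 1×5 (V)
  3 contains 3×1 (III)

MMDLXXXVIII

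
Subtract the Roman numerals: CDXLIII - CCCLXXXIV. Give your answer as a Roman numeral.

CDXLIII = 443
CCCLXXXIV = 384
443 - 384 = 59

LIX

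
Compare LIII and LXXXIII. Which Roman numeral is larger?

LIII = 53
LXXXIII = 83
83 is larger

LXXXIII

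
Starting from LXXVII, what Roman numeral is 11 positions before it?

LXXVII = 77
77 - 11 = 66

LXVI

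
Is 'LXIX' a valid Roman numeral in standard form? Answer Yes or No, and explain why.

'LXIX': Check the rules: uses only the symbols I, V, X, L, C, D, M; no symbol is repeated more than three times in a row; V, L and D each appear at most once; the only place a smaller symbol precedes a larger one is the allowed subtractive pair IX, the symbol right after such a pair (if any) is smaller than the pair's first symbol, and otherwise the values never increase from left to right. Value: L (50) + X (10) + IX (9) = 69. So it is a valid standard Roman numeral.

Yes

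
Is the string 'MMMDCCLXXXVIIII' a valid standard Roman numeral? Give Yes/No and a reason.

'MMMDCCLXXXVIIII': More than 3 consecutive I's

No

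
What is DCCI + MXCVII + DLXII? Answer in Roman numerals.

DCCI = 701, MXCVII = 1097, DLXII = 562
701 + 1097 = 1798
1798 + 562 = 2360

MMCCCLX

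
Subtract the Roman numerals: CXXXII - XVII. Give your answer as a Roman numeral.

CXXXII = 132
XVII = 17
132 - 17 = 115

CXV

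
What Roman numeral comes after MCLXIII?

MCLXIII = 1163, so the next integer is 1163 + 1 = 1164

MCLXIV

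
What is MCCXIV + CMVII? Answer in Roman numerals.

MCCXIV = 1214
CMVII = 907
1214 + 907 = 2121

MMCXXI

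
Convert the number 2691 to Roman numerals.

Convert 2691 to Roman numerals:
  2691 contains 2×1000 (MM)
  691 contains 1×500 (D)
  191 contains 1×100 (C)
  91 contains 1×90 (XC)
  1 contains 1×1 (I)

MMDCXCI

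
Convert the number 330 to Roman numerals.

Convert 330 to Roman numerals:
  330 contains 3×100 (CCC)
  30 contains 3×10 (XXX)

CCCXXX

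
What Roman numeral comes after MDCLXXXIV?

MDCLXXXIV = 1684, so the next integer is 1684 + 1 = 1685

MDCLXXXV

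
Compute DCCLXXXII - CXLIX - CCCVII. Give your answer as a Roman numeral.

DCCLXXXII = 782, CXLIX = 149, CCCVII = 307
782 - 149 = 633
633 - 307 = 326

CCCXXVI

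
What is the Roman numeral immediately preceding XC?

XC = 90; previous is 89

LXXXIX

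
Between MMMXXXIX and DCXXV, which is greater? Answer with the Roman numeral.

MMMXXXIX = 3039
DCXXV = 625
3039 is larger

MMMXXXIX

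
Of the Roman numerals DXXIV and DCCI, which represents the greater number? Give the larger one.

DXXIV = 524
DCCI = 701
701 is larger

DCCI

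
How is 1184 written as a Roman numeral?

Convert 1184 to Roman numerals:
  1184 contains 1×1000 (M)
  184 contains 1×100 (C)
  84 contains 1×50 (L)
  34 contains 3×10 (XXX)
  4 contains 1×4 (IV)

MCLXXXIV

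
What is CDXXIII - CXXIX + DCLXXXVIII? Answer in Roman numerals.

CDXXIII = 423, CXXIX = 129, DCLXXXVIII = 688
423 - 129 = 294
294 + 688 = 982

CMLXXXII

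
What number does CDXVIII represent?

CDXVIII: CD=400, X=10, V=5, I=1, I=1, I=1
400 + 10 + 5 + 1 + 1 + 1 = 418

418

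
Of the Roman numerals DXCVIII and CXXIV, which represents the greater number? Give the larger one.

DXCVIII = 598
CXXIV = 124
598 is larger

DXCVIII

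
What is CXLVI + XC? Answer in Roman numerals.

CXLVI = 146
XC = 90
146 + 90 = 236

CCXXXVI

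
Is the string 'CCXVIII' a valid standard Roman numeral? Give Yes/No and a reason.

'CCXVIII': Check the rules: uses only the symbols I, V, X, L, C, D, M; no symbol is repeated more than three times in a row; V, L and D each appear at most once; no smaller symbol precedes a larger one (values never increase from left to right). Value: C (100) + C (100) + X (10) + V (5) + I (1) + I (1) + I (1) = 218. So it is a valid standard Roman numeral.

Yes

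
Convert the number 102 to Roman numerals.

Convert 102 to Roman numerals:
  102 contains 1×100 (C)
  2 contains 2×1 (II)

CII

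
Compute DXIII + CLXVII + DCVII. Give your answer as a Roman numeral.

DXIII = 513, CLXVII = 167, DCVII = 607
513 + 167 = 680
680 + 607 = 1287

MCCLXXXVII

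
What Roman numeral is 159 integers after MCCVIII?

MCCVIII = 1208
1208 + 159 = 1367

MCCCLXVII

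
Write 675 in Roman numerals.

Convert 675 to Roman numerals:
  675 contains 1×500 (D)
  175 contains 1×100 (C)
  75 contains 1×50 (L)
  25 contains 2×10 (XX)
  5 contains 1×5 (V)

DCLXXV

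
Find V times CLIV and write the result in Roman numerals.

V = 5
CLIV = 154
5 × 154 = 770

DCCLXX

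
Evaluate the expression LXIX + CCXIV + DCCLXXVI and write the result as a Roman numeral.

LXIX = 69, CCXIV = 214, DCCLXXVI = 776
69 + 214 = 283
283 + 776 = 1059

MLIX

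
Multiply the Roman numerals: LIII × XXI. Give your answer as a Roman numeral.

LIII = 53
XXI = 21
53 × 21 = 1113

MCXIII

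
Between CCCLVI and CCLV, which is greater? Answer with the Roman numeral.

CCCLVI = 356
CCLV = 255
356 is larger

CCCLVI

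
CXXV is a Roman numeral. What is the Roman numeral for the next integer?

CXXV = 125; next is 126

CXXVI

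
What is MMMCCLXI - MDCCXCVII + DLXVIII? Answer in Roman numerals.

MMMCCLXI = 3261, MDCCXCVII = 1797, DLXVIII = 568
3261 - 1797 = 1464
1464 + 568 = 2032

MMXXXII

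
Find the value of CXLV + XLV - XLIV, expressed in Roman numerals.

CXLV = 145, XLV = 45, XLIV = 44
145 + 45 = 190
190 - 44 = 146

CXLVI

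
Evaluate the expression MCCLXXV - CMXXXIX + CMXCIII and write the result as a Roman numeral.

MCCLXXV = 1275, CMXXXIX = 939, CMXCIII = 993
1275 - 939 = 336
336 + 993 = 1329

MCCCXXIX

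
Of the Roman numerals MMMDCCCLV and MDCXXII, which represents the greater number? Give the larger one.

MMMDCCCLV = 3855
MDCXXII = 1622
3855 is larger

MMMDCCCLV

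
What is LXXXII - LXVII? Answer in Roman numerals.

LXXXII = 82
LXVII = 67
82 - 67 = 15

XV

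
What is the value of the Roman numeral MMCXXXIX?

MMCXXXIX: M=1000, M=1000, C=100, X=10, X=10, X=10, IX=9
1000 + 1000 + 100 + 10 + 10 + 10 + 9 = 2139

2139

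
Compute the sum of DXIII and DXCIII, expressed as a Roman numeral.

DXIII = 513
DXCIII = 593
513 + 593 = 1106

MCVI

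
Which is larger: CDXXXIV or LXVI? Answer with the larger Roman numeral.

CDXXXIV = 434
LXVI = 66
434 is larger

CDXXXIV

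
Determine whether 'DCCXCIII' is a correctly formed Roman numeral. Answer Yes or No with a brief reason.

'DCCXCIII': Check the rules: uses only the symbols I, V, X, L, C, D, M; no symbol is repeated more than three times in a row; V, L and D each appear at most once; the only place a smaller symbol precedes a larger one is the allowed subtractive pair XC, the symbol right after such a pair (if any) is smaller than the pair's first symbol, and otherwise the values never increase from left to right. Value: D (500) + C (100) + C (100) + XC (90) + I (1) + I (1) + I (1) = 793. So it is a valid standard Roman numeral.

Yes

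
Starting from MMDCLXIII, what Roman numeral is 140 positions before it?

MMDCLXIII = 2663
2663 - 140 = 2523

MMDXXIII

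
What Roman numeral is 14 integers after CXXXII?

CXXXII = 132
132 + 14 = 146

CXLVI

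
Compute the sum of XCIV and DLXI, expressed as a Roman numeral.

XCIV = 94
DLXI = 561
94 + 561 = 655

DCLV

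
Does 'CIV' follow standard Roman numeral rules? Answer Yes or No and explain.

'CIV': Check the rules: uses only the symbols I, V, X, L, C, D, M; no symbol is repeated more than three times in a row; V, L and D each appear at most once; the only place a smaller symbol precedes a larger one is the allowed subtractive pair IV, the symbol right after such a pair (if any) is smaller than the pair's first symbol, and otherwise the values never increase from left to right. Value: C (100) + IV (4) = 104. So it is a valid standard Roman numeral.

Yes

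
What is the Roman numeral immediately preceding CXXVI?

CXXVI = 126; previous is 125

CXXV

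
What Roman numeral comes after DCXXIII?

DCXXIII = 623; next is 624

DCXXIV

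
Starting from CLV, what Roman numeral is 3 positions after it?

CLV = 155
155 + 3 = 158

CLVIII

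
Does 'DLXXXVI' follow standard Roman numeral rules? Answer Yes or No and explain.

'DLXXXVI': Check the rules: uses only the symbols I, V, X, L, C, D, M; no symbol is repeated more than three times in a row; V, L and D each appear at most once; no smaller symbol precedes a larger one (values never increase from left to right). Value: D (500) + L (50) + X (10) + X (10) + X (10) + V (5) + I (1) = 586. So it is a valid standard Roman numeral.

Yes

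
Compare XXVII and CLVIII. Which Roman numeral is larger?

XXVII = 27
CLVIII = 158
158 is larger

CLVIII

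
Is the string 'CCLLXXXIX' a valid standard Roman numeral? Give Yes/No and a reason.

'CCLLXXXIX': L should not appear more than once

No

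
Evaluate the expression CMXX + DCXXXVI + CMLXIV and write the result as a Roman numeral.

CMXX = 920, DCXXXVI = 636, CMLXIV = 964
920 + 636 = 1556
1556 + 964 = 2520

MMDXX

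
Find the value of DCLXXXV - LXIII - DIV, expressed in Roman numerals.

DCLXXXV = 685, LXIII = 63, DIV = 504
685 - 63 = 622
622 - 504 = 118

CXVIII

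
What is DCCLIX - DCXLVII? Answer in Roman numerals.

DCCLIX = 759
DCXLVII = 647
759 - 647 = 112

CXII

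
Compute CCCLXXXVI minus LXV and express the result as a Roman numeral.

CCCLXXXVI = 386
LXV = 65
386 - 65 = 321

CCCXXI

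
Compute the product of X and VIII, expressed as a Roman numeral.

X = 10
VIII = 8
10 × 8 = 80

LXXX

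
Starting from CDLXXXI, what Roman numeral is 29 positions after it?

CDLXXXI = 481
481 + 29 = 510

DX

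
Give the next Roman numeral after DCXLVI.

DCXLVI = 646; next is 647

DCXLVII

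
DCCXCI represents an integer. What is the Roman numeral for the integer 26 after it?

DCCXCI = 791
791 + 26 = 817

DCCCXVII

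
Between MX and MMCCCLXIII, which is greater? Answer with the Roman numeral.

MX = 1010
MMCCCLXIII = 2363
2363 is larger

MMCCCLXIII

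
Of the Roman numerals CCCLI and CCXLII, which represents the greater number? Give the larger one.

CCCLI = 351
CCXLII = 242
351 is larger

CCCLI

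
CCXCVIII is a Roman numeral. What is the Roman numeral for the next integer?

CCXCVIII = 298, so the next integer is 298 + 1 = 299

CCXCIX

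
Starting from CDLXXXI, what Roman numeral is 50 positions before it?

CDLXXXI = 481
481 - 50 = 431

CDXXXI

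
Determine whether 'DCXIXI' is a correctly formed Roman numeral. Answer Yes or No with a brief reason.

'DCXIXI': I cannot come right after the subtractive pair IX: once I is subtracted in IX, the next symbol must be smaller than I

No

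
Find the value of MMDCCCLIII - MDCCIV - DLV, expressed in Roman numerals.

MMDCCCLIII = 2853, MDCCIV = 1704, DLV = 555
2853 - 1704 = 1149
1149 - 555 = 594

DXCIV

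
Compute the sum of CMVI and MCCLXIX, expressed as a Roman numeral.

CMVI = 906
MCCLXIX = 1269
906 + 1269 = 2175

MMCLXXV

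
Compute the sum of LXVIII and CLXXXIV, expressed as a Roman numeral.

LXVIII = 68
CLXXXIV = 184
68 + 184 = 252

CCLII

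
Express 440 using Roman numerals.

Convert 440 to Roman numerals:
  440 contains 1×400 (CD)
  40 contains 1×40 (XL)

CDXL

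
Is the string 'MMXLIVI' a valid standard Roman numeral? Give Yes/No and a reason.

'MMXLIVI': I cannot come right after the subtractive pair IV: once I is subtracted in IV, the next symbol must be smaller than I

No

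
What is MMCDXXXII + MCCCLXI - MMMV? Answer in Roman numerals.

MMCDXXXII = 2432, MCCCLXI = 1361, MMMV = 3005
2432 + 1361 = 3793
3793 - 3005 = 788

DCCLXXXVIII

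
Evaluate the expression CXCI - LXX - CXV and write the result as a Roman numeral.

CXCI = 191, LXX = 70, CXV = 115
191 - 70 = 121
121 - 115 = 6

VI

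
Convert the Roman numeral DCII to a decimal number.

DCII: D=500, C=100, I=1, I=1
500 + 100 + 1 + 1 = 602

602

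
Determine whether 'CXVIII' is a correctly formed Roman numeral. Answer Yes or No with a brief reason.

'CXVIII': Check the rules: uses only the symbols I, V, X, L, C, D, M; no symbol is repeated more than three times in a row; V, L and D each appear at most once; no smaller symbol precedes a larger one (values never increase from left to right). Value: C (100) + X (10) + V (5) + I (1) + I (1) + I (1) = 118. So it is a valid standard Roman numeral.

Yes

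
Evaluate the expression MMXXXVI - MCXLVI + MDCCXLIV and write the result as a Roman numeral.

MMXXXVI = 2036, MCXLVI = 1146, MDCCXLIV = 1744
2036 - 1146 = 890
890 + 1744 = 2634

MMDCXXXIV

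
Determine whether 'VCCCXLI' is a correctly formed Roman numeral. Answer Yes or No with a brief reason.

'VCCCXLI': Invalid subtractive combination: VC

No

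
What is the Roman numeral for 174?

Convert 174 to Roman numerals:
  174 contains 1×100 (C)
  74 contains 1×50 (L)
  24 contains 2×10 (XX)
  4 contains 1×4 (IV)

CLXXIV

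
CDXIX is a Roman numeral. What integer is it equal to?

CDXIX: CD=400, X=10, IX=9
400 + 10 + 9 = 419

419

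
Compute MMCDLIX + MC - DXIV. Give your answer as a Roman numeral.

MMCDLIX = 2459, MC = 1100, DXIV = 514
2459 + 1100 = 3559
3559 - 514 = 3045

MMMXLV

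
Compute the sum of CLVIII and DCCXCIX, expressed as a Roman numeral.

CLVIII = 158
DCCXCIX = 799
158 + 799 = 957

CMLVII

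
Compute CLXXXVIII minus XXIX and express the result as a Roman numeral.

CLXXXVIII = 188
XXIX = 29
188 - 29 = 159

CLIX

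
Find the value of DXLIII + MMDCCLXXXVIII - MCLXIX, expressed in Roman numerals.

DXLIII = 543, MMDCCLXXXVIII = 2788, MCLXIX = 1169
543 + 2788 = 3331
3331 - 1169 = 2162

MMCLXII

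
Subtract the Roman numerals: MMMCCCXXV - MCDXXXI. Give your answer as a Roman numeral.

MMMCCCXXV = 3325
MCDXXXI = 1431
3325 - 1431 = 1894

MDCCCXCIV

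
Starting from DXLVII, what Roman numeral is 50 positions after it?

DXLVII = 547
547 + 50 = 597

DXCVII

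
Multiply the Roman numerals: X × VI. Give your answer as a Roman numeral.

X = 10
VI = 6
10 × 6 = 60

LX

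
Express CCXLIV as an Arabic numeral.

CCXLIV: C=100, C=100, XL=40, IV=4
100 + 100 + 40 + 4 = 244

244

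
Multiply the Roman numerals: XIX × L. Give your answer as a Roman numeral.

XIX = 19
L = 50
19 × 50 = 950

CML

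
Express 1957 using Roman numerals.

Convert 1957 to Roman numerals:
  1957 contains 1×1000 (M)
  957 contains 1×900 (CM)
  57 contains 1×50 (L)
  7 contains 1×5 (V)
  2 contains 2×1 (II)

MCMLVII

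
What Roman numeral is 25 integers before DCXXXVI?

DCXXXVI = 636
636 - 25 = 611

DCXI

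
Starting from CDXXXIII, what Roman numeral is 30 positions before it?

CDXXXIII = 433
433 - 30 = 403

CDIII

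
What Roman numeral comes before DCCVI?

DCCVI = 706, so the previous integer is 706 - 1 = 705

DCCV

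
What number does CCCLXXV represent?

CCCLXXV: C=100, C=100, C=100, L=50, X=10, X=10, V=5
100 + 100 + 100 + 50 + 10 + 10 + 5 = 375

375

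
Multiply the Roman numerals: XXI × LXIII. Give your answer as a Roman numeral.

XXI = 21
LXIII = 63
21 × 63 = 1323

MCCCXXIII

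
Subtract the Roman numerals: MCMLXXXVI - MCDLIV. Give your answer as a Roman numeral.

MCMLXXXVI = 1986
MCDLIV = 1454
1986 - 1454 = 532

DXXXII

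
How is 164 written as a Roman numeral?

Convert 164 to Roman numerals:
  164 contains 1×100 (C)
  64 contains 1×50 (L)
  14 contains 1×10 (X)
  4 contains 1×4 (IV)

CLXIV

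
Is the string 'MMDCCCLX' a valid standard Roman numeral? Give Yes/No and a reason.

'MMDCCCLX': Check the rules: uses only the symbols I, V, X, L, C, D, M; no symbol is repeated more than three times in a row; V, L and D each appear at most once; no smaller symbol precedes a larger one (values never increase from left to right). Value: M (1000) + M (1000) + D (500) + C (100) + C (100) + C (100) + L (50) + X (10) = 2860. So it is a valid standard Roman numeral.

Yes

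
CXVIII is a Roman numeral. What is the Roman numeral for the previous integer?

CXVIII = 118; previous is 117

CXVII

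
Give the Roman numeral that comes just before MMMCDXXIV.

MMMCDXXIV = 3424, so the previous integer is 3424 - 1 = 3423

MMMCDXXIII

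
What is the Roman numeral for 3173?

Convert 3173 to Roman numerals:
  3173 contains 3×1000 (MMM)
  173 contains 1×100 (C)
  73 contains 1×50 (L)
  23 contains 2×10 (XX)
  3 contains 3×1 (III)

MMMCLXXIII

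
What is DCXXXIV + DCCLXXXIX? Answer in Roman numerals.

DCXXXIV = 634
DCCLXXXIX = 789
634 + 789 = 1423

MCDXXIII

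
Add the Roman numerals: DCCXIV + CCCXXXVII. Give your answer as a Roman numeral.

DCCXIV = 714
CCCXXXVII = 337
714 + 337 = 1051

MLI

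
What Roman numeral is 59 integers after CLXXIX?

CLXXIX = 179
179 + 59 = 238

CCXXXVIII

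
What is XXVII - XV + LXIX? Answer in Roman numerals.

XXVII = 27, XV = 15, LXIX = 69
27 - 15 = 12
12 + 69 = 81

LXXXI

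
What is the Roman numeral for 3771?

Convert 3771 to Roman numerals:
  3771 contains 3×1000 (MMM)
  771 contains 1×500 (D)
  271 contains 2×100 (CC)
  71 contains 1×50 (L)
  21 contains 2×10 (XX)
  1 contains 1×1 (I)

MMMDCCLXXI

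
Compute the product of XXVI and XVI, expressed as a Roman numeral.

XXVI = 26
XVI = 16
26 × 16 = 416

CDXVI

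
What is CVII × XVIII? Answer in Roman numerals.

CVII = 107
XVIII = 18
107 × 18 = 1926

MCMXXVI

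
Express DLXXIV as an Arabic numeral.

DLXXIV: D=500, L=50, X=10, X=10, IV=4
500 + 50 + 10 + 10 + 4 = 574

574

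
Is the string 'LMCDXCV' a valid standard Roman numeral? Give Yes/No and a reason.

'LMCDXCV': Invalid subtractive combination: LM

No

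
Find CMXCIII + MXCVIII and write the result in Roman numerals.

CMXCIII = 993
MXCVIII = 1098
993 + 1098 = 2091

MMXCI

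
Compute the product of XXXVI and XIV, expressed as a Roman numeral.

XXXVI = 36
XIV = 14
36 × 14 = 504

DIV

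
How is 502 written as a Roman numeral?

Convert 502 to Roman numerals:
  502 contains 1×500 (D)
  2 contains 2×1 (II)

DII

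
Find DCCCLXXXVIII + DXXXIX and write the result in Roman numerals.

DCCCLXXXVIII = 888
DXXXIX = 539
888 + 539 = 1427

MCDXXVII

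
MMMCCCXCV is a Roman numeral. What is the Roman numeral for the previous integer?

MMMCCCXCV = 3395; previous is 3394

MMMCCCXCIV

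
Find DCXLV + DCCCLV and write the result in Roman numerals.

DCXLV = 645
DCCCLV = 855
645 + 855 = 1500

MD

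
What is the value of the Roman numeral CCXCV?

CCXCV: C=100, C=100, XC=90, V=5
100 + 100 + 90 + 5 = 295

295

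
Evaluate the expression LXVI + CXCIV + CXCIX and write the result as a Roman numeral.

LXVI = 66, CXCIV = 194, CXCIX = 199
66 + 194 = 260
260 + 199 = 459

CDLIX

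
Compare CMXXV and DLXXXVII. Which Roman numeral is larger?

CMXXV = 925
DLXXXVII = 587
925 is larger

CMXXV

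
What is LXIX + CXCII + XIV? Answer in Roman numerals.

LXIX = 69, CXCII = 192, XIV = 14
69 + 192 = 261
261 + 14 = 275

CCLXXV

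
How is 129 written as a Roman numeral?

Convert 129 to Roman numerals:
  129 contains 1×100 (C)
  29 contains 2×10 (XX)
  9 contains 1×9 (IX)

CXXIX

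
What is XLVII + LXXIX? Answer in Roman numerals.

XLVII = 47
LXXIX = 79
47 + 79 = 126

CXXVI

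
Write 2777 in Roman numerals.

Convert 2777 to Roman numerals:
  2777 contains 2×1000 (MM)
  777 contains 1×500 (D)
  277 contains 2×100 (CC)
  77 contains 1×50 (L)
  27 contains 2×10 (XX)
  7 contains 1×5 (V)
  2 contains 2×1 (II)

MMDCCLXXVII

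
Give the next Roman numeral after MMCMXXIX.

MMCMXXIX = 2929; next is 2930

MMCMXXX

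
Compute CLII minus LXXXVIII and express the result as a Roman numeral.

CLII = 152
LXXXVIII = 88
152 - 88 = 64

LXIV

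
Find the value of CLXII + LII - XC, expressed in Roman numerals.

CLXII = 162, LII = 52, XC = 90
162 + 52 = 214
214 - 90 = 124

CXXIV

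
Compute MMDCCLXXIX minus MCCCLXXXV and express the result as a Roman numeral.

MMDCCLXXIX = 2779
MCCCLXXXV = 1385
2779 - 1385 = 1394

MCCCXCIV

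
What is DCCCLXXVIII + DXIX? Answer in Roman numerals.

DCCCLXXVIII = 878
DXIX = 519
878 + 519 = 1397

MCCCXCVII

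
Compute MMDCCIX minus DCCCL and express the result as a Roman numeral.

MMDCCIX = 2709
DCCCL = 850
2709 - 850 = 1859

MDCCCLIX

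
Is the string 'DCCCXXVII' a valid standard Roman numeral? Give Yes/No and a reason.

'DCCCXXVII': Check the rules: uses only the symbols I, V, X, L, C, D, M; no symbol is repeated more than three times in a row; V, L and D each appear at most once; no smaller symbol precedes a larger one (values never increase from left to right). Value: D (500) + C (100) + C (100) + C (100) + X (10) + X (10) + V (5) + I (1) + I (1) = 827. So it is a valid standard Roman numeral.

Yes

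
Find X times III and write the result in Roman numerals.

X = 10
III = 3
10 × 3 = 30

XXX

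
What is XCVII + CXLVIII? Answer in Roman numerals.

XCVII = 97
CXLVIII = 148
97 + 148 = 245

CCXLV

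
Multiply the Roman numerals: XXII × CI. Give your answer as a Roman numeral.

XXII = 22
CI = 101
22 × 101 = 2222

MMCCXXII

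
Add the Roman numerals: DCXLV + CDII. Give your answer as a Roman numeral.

DCXLV = 645
CDII = 402
645 + 402 = 1047

MXLVII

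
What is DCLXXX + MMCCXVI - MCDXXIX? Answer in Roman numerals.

DCLXXX = 680, MMCCXVI = 2216, MCDXXIX = 1429
680 + 2216 = 2896
2896 - 1429 = 1467

MCDLXVII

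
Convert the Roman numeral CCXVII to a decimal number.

CCXVII: C=100, C=100, X=10, V=5, I=1, I=1
100 + 100 + 10 + 5 + 1 + 1 = 217

217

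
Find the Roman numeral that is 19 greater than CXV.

CXV = 115
115 + 19 = 134

CXXXIV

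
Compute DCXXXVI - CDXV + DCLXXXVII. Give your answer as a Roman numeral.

DCXXXVI = 636, CDXV = 415, DCLXXXVII = 687
636 - 415 = 221
221 + 687 = 908

CMVIII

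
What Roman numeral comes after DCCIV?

DCCIV = 704, so the next integer is 704 + 1 = 705

DCCV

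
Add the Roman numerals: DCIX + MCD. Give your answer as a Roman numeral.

DCIX = 609
MCD = 1400
609 + 1400 = 2009

MMIX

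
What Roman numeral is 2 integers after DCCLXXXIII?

DCCLXXXIII = 783
783 + 2 = 785

DCCLXXXV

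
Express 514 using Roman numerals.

Convert 514 to Roman numerals:
  514 contains 1×500 (D)
  14 contains 1×10 (X)
  4 contains 1×4 (IV)

DXIV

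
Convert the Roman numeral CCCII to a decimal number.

CCCII: C=100, C=100, C=100, I=1, I=1
100 + 100 + 100 + 1 + 1 = 302

302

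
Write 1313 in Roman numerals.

Convert 1313 to Roman numerals:
  1313 contains 1×1000 (M)
  313 contains 3×100 (CCC)
  13 contains 1×10 (X)
  3 contains 3×1 (III)

MCCCXIII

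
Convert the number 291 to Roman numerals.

Convert 291 to Roman numerals:
  291 contains 2×100 (CC)
  91 contains 1×90 (XC)
  1 contains 1×1 (I)

CCXCI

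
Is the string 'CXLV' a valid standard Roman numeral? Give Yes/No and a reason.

'CXLV': Check the rules: uses only the symbols I, V, X, L, C, D, M; no symbol is repeated more than three times in a row; V, L and D each appear at most once; the only place a smaller symbol precedes a larger one is the allowed subtractive pair XL, the symbol right after such a pair (if any) is smaller than the pair's first symbol, and otherwise the values never increase from left to right. Value: C (100) + XL (40) + V (5) = 145. So it is a valid standard Roman numeral.

Yes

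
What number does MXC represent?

MXC: M=1000, XC=90
1000 + 90 = 1090

1090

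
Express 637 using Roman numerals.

Convert 637 to Roman numerals:
  637 contains 1×500 (D)
  137 contains 1×100 (C)
  37 contains 3×10 (XXX)
  7 contains 1×5 (V)
  2 contains 2×1 (II)

DCXXXVII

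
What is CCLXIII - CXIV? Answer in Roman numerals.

CCLXIII = 263
CXIV = 114
263 - 114 = 149

CXLIX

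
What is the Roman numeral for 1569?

Convert 1569 to Roman numerals:
  1569 contains 1×1000 (M)
  569 contains 1×500 (D)
  69 contains 1×50 (L)
  19 contains 1×10 (X)
  9 contains 1×9 (IX)

MDLXIX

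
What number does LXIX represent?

LXIX: L=50, X=10, IX=9
50 + 10 + 9 = 69

69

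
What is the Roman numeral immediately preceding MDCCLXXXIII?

MDCCLXXXIII = 1783; previous is 1782

MDCCLXXXII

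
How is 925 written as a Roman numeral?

Convert 925 to Roman numerals:
  925 contains 1×900 (CM)
  25 contains 2×10 (XX)
  5 contains 1×5 (V)

CMXXV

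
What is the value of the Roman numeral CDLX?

CDLX: CD=400, L=50, X=10
400 + 50 + 10 = 460

460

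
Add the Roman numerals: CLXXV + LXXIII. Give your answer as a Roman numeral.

CLXXV = 175
LXXIII = 73
175 + 73 = 248

CCXLVIII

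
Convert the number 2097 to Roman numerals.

Convert 2097 to Roman numerals:
  2097 contains 2×1000 (MM)
  97 contains 1×90 (XC)
  7 contains 1×5 (V)
  2 contains 2×1 (II)

MMXCVII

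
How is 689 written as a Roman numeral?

Convert 689 to Roman numerals:
  689 contains 1×500 (D)
  189 contains 1×100 (C)
  89 contains 1×50 (L)
  39 contains 3×10 (XXX)
  9 contains 1×9 (IX)

DCLXXXIX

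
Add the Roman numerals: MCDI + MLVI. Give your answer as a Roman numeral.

MCDI = 1401
MLVI = 1056
1401 + 1056 = 2457

MMCDLVII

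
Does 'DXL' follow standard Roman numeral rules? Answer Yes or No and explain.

'DXL': Check the rules: uses only the symbols I, V, X, L, C, D, M; no symbol is repeated more than three times in a row; V, L and D each appear at most once; the only place a smaller symbol precedes a larger one is the allowed subtractive pair XL, the symbol right after such a pair (if any) is smaller than the pair's first symbol, and otherwise the values never increase from left to right. Value: D (500) + XL (40) = 540. So it is a valid standard Roman numeral.

Yes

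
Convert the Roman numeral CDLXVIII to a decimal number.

CDLXVIII: CD=400, L=50, X=10, V=5, I=1, I=1, I=1
400 + 50 + 10 + 5 + 1 + 1 + 1 = 468

468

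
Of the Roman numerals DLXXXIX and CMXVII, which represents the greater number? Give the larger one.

DLXXXIX = 589
CMXVII = 917
917 is larger

CMXVII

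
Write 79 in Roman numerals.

Convert 79 to Roman numerals:
  79 contains 1×50 (L)
  29 contains 2×10 (XX)
  9 contains 1×9 (IX)

LXXIX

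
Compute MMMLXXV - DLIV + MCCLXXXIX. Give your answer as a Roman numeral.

MMMLXXV = 3075, DLIV = 554, MCCLXXXIX = 1289
3075 - 554 = 2521
2521 + 1289 = 3810

MMMDCCCX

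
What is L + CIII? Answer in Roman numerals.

L = 50
CIII = 103
50 + 103 = 153

CLIII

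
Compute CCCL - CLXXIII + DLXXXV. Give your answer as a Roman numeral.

CCCL = 350, CLXXIII = 173, DLXXXV = 585
350 - 173 = 177
177 + 585 = 762

DCCLXII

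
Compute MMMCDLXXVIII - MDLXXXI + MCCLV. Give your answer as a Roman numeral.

MMMCDLXXVIII = 3478, MDLXXXI = 1581, MCCLV = 1255
3478 - 1581 = 1897
1897 + 1255 = 3152

MMMCLII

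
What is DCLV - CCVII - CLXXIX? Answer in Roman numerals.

DCLV = 655, CCVII = 207, CLXXIX = 179
655 - 207 = 448
448 - 179 = 269

CCLXIX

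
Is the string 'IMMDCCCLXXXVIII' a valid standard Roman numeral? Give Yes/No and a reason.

'IMMDCCCLXXXVIII': Invalid subtractive combination: IM

No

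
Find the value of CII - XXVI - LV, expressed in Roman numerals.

CII = 102, XXVI = 26, LV = 55
102 - 26 = 76
76 - 55 = 21

XXI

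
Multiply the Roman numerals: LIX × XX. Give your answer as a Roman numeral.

LIX = 59
XX = 20
59 × 20 = 1180

MCLXXX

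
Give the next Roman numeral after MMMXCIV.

MMMXCIV = 3094, so the next integer is 3094 + 1 = 3095

MMMXCV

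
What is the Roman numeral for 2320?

Convert 2320 to Roman numerals:
  2320 contains 2×1000 (MM)
  320 contains 3×100 (CCC)
  20 contains 2×10 (XX)

MMCCCXX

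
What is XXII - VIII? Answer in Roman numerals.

XXII = 22
VIII = 8
22 - 8 = 14

XIV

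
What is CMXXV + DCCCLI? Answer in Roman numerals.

CMXXV = 925
DCCCLI = 851
925 + 851 = 1776

MDCCLXXVI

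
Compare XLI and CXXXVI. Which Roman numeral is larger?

XLI = 41
CXXXVI = 136
136 is larger

CXXXVI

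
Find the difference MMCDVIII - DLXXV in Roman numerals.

MMCDVIII = 2408
DLXXV = 575
2408 - 575 = 1833

MDCCCXXXIII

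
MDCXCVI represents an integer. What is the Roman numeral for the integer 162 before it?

MDCXCVI = 1696
1696 - 162 = 1534

MDXXXIV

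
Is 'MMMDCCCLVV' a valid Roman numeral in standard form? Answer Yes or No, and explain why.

'MMMDCCCLVV': V should not appear more than once

No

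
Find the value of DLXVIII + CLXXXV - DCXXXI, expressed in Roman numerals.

DLXVIII = 568, CLXXXV = 185, DCXXXI = 631
568 + 185 = 753
753 - 631 = 122

CXXII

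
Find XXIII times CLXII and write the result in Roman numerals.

XXIII = 23
CLXII = 162
23 × 162 = 3726

MMMDCCXXVI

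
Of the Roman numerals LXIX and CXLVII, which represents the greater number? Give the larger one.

LXIX = 69
CXLVII = 147
147 is larger

CXLVII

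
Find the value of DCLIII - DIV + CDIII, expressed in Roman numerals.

DCLIII = 653, DIV = 504, CDIII = 403
653 - 504 = 149
149 + 403 = 552

DLII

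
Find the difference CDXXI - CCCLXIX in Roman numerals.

CDXXI = 421
CCCLXIX = 369
421 - 369 = 52

LII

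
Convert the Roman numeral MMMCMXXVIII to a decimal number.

MMMCMXXVIII: M=1000, M=1000, M=1000, CM=900, X=10, X=10, V=5, I=1, I=1, I=1
1000 + 1000 + 1000 + 900 + 10 + 10 + 5 + 1 + 1 + 1 = 3928

3928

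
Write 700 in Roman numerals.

Convert 700 to Roman numerals:
  700 contains 1×500 (D)
  200 contains 2×100 (CC)

DCC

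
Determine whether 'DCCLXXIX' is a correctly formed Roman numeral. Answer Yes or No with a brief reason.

'DCCLXXIX': Check the rules: uses only the symbols I, V, X, L, C, D, M; no symbol is repeated more than three times in a row; V, L and D each appear at most once; the only place a smaller symbol precedes a larger one is the allowed subtractive pair IX, the symbol right after such a pair (if any) is smaller than the pair's first symbol, and otherwise the values never increase from left to right. Value: D (500) + C (100) + C (100) + L (50) + X (10) + X (10) + IX (9) = 779. So it is a valid standard Roman numeral.

Yes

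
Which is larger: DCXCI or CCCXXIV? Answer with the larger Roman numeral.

DCXCI = 691
CCCXXIV = 324
691 is larger

DCXCI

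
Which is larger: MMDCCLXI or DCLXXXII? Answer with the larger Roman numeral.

MMDCCLXI = 2761
DCLXXXII = 682
2761 is larger

MMDCCLXI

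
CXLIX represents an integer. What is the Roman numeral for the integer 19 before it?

CXLIX = 149
149 - 19 = 130

CXXX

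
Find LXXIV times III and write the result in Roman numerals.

LXXIV = 74
III = 3
74 × 3 = 222

CCXXII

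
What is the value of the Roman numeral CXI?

CXI: C=100, X=10, I=1
100 + 10 + 1 = 111

111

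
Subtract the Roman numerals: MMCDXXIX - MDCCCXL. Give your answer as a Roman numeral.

MMCDXXIX = 2429
MDCCCXL = 1840
2429 - 1840 = 589

DLXXXIX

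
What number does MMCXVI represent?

MMCXVI: M=1000, M=1000, C=100, X=10, V=5, I=1
1000 + 1000 + 100 + 10 + 5 + 1 = 2116

2116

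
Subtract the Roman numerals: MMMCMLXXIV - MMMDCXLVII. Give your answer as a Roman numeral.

MMMCMLXXIV = 3974
MMMDCXLVII = 3647
3974 - 3647 = 327

CCCXXVII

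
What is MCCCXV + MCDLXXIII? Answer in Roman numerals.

MCCCXV = 1315
MCDLXXIII = 1473
1315 + 1473 = 2788

MMDCCLXXXVIII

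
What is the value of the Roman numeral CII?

CII: C=100, I=1, I=1
100 + 1 + 1 = 102

102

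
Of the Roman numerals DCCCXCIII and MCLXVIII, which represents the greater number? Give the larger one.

DCCCXCIII = 893
MCLXVIII = 1168
1168 is larger

MCLXVIII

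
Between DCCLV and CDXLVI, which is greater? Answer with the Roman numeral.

DCCLV = 755
CDXLVI = 446
755 is larger

DCCLV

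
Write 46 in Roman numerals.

Convert 46 to Roman numerals:
  46 contains 1×40 (XL)
  6 contains 1×5 (V)
  1 contains 1×1 (I)

XLVI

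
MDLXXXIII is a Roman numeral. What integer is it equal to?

MDLXXXIII: M=1000, D=500, L=50, X=10, X=10, X=10, I=1, I=1, I=1
1000 + 500 + 50 + 10 + 10 + 10 + 1 + 1 + 1 = 1583

1583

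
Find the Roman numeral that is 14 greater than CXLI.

CXLI = 141
141 + 14 = 155

CLV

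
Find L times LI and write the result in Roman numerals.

L = 50
LI = 51
50 × 51 = 2550

MMDL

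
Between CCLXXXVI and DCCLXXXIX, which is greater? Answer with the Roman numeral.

CCLXXXVI = 286
DCCLXXXIX = 789
789 is larger

DCCLXXXIX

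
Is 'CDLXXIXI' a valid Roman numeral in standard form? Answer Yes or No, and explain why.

'CDLXXIXI': I cannot come right after the subtractive pair IX: once I is subtracted in IX, the next symbol must be smaller than I

No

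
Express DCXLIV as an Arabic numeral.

DCXLIV: D=500, C=100, XL=40, IV=4
500 + 100 + 40 + 4 = 644

644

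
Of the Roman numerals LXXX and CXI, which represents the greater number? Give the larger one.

LXXX = 80
CXI = 111
111 is larger

CXI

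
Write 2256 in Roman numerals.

Convert 2256 to Roman numerals:
  2256 contains 2×1000 (MM)
  256 contains 2×100 (CC)
  56 contains 1×50 (L)
  6 contains 1×5 (V)
  1 contains 1×1 (I)

MMCCLVI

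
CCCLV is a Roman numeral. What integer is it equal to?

CCCLV: C=100, C=100, C=100, L=50, V=5
100 + 100 + 100 + 50 + 5 = 355

355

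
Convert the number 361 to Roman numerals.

Convert 361 to Roman numerals:
  361 contains 3×100 (CCC)
  61 contains 1×50 (L)
  11 contains 1×10 (X)
  1 contains 1×1 (I)

CCCLXI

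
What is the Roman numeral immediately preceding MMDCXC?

MMDCXC = 2690, so the previous integer is 2690 - 1 = 2689

MMDCLXXXIX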